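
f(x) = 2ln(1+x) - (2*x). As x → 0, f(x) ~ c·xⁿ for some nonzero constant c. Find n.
2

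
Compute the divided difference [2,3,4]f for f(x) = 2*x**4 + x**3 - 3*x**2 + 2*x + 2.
116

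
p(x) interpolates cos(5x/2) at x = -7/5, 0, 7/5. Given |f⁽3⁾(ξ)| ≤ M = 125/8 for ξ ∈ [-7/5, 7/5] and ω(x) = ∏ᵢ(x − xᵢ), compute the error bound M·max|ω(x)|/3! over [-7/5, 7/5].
343*sqrt(3)/216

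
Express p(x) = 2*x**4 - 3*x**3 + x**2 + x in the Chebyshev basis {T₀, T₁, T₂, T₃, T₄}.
(5/4)T₀ + (-5/4)T₁ + (3/2)T₂ + (-3/4)T₃ + (1/4)T₄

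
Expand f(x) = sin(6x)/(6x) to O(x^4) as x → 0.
1 - 6*x**2 + O(x**4)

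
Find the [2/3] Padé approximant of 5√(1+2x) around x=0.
(35*x**2/4 + 14*x + 5)/(-x**3/20 + 9*x**2/20 + 9*x/5 + 1)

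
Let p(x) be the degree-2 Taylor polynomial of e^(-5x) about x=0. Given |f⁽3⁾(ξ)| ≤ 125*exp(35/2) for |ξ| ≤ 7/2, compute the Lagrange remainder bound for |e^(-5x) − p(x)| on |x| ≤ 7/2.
42875*exp(35/2)/48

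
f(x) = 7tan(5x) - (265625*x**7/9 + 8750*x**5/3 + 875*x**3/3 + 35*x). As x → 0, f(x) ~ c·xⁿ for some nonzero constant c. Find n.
9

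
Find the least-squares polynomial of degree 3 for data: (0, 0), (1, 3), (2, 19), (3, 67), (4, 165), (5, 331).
5/126 + (1681/756)x + (-307/126)x² + (329/108)x³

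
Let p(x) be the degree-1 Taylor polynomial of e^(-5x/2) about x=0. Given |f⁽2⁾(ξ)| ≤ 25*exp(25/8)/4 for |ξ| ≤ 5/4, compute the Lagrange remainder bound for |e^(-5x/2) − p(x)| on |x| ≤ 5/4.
625*exp(25/8)/128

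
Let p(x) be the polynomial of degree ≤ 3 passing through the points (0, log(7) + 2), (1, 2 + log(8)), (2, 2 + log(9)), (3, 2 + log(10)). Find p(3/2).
2 + log(6*2**(5/8)*3**(1/8)*35**(15/16)/35)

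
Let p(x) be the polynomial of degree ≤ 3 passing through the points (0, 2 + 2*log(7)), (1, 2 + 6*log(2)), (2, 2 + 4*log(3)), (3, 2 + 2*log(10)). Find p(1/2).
2 + log(32*5**(1/8)*6**(3/4)*7**(5/8)/9)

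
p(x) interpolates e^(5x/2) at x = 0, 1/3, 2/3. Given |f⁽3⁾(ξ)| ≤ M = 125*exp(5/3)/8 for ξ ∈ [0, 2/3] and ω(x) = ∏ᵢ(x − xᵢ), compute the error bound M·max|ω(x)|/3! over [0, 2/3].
125*sqrt(3)*exp(5/3)/5832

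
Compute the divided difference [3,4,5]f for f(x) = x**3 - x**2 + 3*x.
11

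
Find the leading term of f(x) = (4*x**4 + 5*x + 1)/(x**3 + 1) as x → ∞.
4*x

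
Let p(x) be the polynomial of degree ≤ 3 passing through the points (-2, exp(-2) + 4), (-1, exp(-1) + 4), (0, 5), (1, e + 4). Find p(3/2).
(-5 + 21*e + (29 + 35*e)*exp(2))*exp(-2)/16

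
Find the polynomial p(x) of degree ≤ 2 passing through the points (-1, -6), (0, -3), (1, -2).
-x**2 + 2*x - 3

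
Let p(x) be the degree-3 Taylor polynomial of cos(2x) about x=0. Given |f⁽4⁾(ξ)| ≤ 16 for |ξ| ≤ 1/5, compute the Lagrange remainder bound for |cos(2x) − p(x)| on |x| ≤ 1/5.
2/1875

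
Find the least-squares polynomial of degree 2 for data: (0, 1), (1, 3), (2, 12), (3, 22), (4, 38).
26/35 + (71/70)x + (29/14)x²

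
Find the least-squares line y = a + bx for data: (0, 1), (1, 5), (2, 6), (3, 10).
a = 13/10, b = 14/5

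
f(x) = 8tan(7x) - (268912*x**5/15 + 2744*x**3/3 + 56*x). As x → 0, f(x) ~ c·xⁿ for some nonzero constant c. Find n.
7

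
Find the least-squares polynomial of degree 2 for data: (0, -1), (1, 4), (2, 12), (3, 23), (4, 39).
-29/35 + (193/70)x + (25/14)x²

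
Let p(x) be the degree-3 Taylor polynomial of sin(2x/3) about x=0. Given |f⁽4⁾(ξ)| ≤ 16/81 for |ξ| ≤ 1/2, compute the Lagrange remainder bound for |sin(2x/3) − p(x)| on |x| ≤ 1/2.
1/1944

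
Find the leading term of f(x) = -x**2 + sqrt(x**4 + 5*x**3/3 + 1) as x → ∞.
5*x/6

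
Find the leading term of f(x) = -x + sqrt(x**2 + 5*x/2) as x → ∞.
5/4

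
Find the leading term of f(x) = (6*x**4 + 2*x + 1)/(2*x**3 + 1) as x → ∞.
3*x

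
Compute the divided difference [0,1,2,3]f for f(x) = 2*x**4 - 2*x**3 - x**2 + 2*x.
10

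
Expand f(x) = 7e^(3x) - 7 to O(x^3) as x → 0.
21*x + 63*x**2/2 + O(x**3)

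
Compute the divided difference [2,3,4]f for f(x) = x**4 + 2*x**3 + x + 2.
73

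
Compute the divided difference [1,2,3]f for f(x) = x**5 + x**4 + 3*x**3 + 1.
133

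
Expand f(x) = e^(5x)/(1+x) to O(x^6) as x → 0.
1 + 4*x + 17*x**2/2 + 37*x**3/3 + 329*x**4/24 + 37*x**5/3 + O(x**6)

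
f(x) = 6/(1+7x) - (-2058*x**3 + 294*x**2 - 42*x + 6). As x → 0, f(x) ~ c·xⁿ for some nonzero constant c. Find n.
4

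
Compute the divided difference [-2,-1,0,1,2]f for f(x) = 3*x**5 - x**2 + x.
0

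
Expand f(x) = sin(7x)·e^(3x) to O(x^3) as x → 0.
7*x + 21*x**2 + O(x**3)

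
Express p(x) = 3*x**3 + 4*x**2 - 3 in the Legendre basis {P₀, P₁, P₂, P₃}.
(-5/3)P₀ + (9/5)P₁ + (8/3)P₂ + (6/5)P₃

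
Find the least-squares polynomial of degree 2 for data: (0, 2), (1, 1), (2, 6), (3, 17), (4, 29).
11/7 + (-15/7)x + (16/7)x²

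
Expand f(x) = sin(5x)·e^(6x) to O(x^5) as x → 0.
5*x + 30*x**2 + 415*x**3/6 + 55*x**4 + O(x**5)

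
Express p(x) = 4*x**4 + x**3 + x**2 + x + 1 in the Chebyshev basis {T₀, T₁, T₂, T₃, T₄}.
(3)T₀ + (7/4)T₁ + (5/2)T₂ + (1/4)T₃ + (1/2)T₄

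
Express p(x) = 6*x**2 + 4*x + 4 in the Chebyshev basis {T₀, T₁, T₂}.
(7)T₀ + (4)T₁ + (3)T₂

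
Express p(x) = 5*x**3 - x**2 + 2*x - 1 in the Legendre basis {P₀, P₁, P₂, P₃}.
(-4/3)P₀ + (5)P₁ + (-2/3)P₂ + (2)P₃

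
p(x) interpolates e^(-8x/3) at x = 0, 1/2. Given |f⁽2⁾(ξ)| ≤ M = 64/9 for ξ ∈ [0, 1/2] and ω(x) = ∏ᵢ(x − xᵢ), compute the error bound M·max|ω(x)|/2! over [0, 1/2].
2/9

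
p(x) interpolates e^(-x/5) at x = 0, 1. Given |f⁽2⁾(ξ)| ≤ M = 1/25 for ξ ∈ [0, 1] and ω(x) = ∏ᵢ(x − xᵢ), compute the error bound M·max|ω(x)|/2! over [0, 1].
1/200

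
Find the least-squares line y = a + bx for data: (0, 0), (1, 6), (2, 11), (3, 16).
a = 3/10, b = 53/10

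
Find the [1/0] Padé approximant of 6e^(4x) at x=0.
24*x + 6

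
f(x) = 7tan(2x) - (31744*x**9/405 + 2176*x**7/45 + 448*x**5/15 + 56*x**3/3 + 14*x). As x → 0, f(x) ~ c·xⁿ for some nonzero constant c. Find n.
11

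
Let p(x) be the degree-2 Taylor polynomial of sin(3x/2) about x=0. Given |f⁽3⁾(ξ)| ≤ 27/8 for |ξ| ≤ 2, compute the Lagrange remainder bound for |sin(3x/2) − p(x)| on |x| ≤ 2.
9/2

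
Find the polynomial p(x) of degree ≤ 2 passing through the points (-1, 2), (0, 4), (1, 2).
4 - 2*x**2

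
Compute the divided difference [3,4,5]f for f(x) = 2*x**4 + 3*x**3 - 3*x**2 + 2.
227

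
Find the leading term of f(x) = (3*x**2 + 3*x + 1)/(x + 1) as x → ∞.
3*x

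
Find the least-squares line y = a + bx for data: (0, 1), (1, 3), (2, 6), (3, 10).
a = 1/2, b = 3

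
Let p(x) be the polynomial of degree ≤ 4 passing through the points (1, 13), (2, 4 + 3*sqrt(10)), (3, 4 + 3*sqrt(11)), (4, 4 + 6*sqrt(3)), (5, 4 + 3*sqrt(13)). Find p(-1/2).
-2079*sqrt(10)/32 - 1155*sqrt(3)/16 + 945*sqrt(13)/128 + 10907/128 + 4455*sqrt(11)/64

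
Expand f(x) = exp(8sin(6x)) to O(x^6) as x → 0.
1 + 48*x + 1152*x**2 + 18144*x**3 + 207360*x**4 + 8960544*x**5/5 + O(x**6)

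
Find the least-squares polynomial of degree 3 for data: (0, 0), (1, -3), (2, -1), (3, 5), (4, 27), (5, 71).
-41/126 + (83/756)x + (-25/9)x² + (121/108)x³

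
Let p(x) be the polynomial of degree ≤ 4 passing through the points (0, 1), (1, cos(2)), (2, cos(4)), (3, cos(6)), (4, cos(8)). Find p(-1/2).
189*cos(4)/64 - 45*cos(6)/32 + 35*cos(8)/128 - 105*cos(2)/32 + 315/128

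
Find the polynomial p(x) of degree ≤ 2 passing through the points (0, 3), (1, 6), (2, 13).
2*x**2 + x + 3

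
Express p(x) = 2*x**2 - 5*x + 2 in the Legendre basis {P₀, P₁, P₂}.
(8/3)P₀ + (-5)P₁ + (4/3)P₂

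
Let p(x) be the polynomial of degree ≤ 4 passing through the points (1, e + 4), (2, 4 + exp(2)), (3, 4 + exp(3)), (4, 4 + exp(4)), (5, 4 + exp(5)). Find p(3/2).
-35*exp(3)/64 - 5*exp(5)/128 + 35*e/128 + 4 + 35*exp(2)/32 + 7*exp(4)/32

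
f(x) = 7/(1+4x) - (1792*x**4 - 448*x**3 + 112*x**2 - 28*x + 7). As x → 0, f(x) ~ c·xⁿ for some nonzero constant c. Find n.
5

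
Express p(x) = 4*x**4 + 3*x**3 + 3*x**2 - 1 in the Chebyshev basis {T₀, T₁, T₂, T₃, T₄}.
(2)T₀ + (9/4)T₁ + (7/2)T₂ + (3/4)T₃ + (1/2)T₄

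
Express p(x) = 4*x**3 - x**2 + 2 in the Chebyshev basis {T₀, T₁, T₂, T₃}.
(3/2)T₀ + (3)T₁ + (-1/2)T₂ + T₃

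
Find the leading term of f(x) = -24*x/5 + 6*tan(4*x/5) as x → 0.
128*x**3/125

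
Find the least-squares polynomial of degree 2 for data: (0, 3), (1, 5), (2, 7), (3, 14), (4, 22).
113/35 + (-11/70)x + (17/14)x²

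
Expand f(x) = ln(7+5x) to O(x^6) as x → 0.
log(7) + 5*x/7 - 25*x**2/98 + 125*x**3/1029 - 625*x**4/9604 + 625*x**5/16807 + O(x**6)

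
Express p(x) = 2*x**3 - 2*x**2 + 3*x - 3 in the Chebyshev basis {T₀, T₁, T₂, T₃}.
(-4)T₀ + (9/2)T₁ - T₂ + (1/2)T₃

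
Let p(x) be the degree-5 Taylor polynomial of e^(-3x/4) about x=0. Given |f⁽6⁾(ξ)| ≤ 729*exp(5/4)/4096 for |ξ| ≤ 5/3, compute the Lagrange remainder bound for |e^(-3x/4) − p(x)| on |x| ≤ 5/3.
3125*exp(5/4)/589824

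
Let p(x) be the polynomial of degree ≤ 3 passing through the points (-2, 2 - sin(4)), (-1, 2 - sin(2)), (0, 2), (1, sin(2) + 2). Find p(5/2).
-15*sin(2)/8 + 35*sin(4)/16 + 2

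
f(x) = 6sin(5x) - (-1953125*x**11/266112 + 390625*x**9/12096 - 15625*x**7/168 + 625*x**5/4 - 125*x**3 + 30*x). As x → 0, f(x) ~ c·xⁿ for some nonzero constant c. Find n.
13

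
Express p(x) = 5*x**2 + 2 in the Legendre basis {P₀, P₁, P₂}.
(11/3)P₀ + (10/3)P₂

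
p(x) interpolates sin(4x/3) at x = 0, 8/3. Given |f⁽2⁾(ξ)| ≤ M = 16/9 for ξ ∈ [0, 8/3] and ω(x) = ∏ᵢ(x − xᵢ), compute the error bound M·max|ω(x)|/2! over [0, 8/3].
128/81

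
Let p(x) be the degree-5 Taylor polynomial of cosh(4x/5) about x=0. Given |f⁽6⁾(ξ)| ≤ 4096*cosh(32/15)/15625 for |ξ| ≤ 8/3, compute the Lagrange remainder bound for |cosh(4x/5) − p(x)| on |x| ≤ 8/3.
67108864*cosh(32/15)/512578125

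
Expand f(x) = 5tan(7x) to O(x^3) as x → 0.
35*x + O(x**3)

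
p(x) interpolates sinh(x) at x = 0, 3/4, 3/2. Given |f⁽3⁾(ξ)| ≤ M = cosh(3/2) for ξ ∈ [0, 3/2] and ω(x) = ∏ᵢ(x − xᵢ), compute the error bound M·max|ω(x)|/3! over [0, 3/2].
sqrt(3)*cosh(3/2)/64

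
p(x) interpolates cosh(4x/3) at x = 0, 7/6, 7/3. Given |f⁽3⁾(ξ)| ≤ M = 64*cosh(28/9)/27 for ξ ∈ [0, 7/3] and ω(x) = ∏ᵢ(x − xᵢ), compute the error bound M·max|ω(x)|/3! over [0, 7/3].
2744*sqrt(3)*cosh(28/9)/19683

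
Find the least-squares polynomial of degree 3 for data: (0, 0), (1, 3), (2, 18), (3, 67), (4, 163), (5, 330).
1/126 + (1877/756)x + (-697/252)x² + (167/54)x³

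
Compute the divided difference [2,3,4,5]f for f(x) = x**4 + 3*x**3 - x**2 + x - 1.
17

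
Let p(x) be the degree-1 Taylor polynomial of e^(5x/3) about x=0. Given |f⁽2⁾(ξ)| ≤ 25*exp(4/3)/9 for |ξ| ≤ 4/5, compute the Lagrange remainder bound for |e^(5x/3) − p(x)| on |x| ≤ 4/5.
8*exp(4/3)/9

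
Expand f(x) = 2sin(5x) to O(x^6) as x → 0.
10*x - 125*x**3/3 + 625*x**5/12 + O(x**6)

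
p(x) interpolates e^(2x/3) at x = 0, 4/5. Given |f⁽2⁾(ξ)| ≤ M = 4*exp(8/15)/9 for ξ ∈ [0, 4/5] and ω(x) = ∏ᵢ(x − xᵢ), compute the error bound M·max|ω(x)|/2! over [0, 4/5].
8*exp(8/15)/225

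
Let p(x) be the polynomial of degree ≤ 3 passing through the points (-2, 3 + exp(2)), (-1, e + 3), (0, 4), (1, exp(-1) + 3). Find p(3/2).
(35 + e*(-5*exp(2) + 13 + 21*e))*exp(-1)/16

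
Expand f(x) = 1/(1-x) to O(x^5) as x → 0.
1 + x + x**2 + x**3 + x**4 + O(x**5)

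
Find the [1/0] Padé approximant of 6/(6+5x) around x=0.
1 - 5*x/6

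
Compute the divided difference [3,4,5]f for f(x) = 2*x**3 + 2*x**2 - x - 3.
26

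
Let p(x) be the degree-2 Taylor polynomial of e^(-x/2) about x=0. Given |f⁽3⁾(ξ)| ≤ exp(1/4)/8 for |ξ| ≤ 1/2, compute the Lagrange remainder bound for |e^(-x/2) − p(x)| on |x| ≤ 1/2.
exp(1/4)/384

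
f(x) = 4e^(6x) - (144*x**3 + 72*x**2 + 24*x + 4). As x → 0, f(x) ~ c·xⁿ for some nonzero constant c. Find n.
4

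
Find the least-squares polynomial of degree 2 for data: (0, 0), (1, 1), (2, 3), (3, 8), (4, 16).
8/35 + (-67/70)x + (17/14)x²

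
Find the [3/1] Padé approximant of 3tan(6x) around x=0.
216*x**3 + 18*x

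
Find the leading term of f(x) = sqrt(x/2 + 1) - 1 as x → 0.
x/4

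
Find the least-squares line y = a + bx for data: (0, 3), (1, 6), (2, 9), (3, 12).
a = 3, b = 3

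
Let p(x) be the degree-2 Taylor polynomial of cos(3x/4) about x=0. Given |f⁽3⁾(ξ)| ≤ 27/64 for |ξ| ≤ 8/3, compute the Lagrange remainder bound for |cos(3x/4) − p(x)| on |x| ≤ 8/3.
4/3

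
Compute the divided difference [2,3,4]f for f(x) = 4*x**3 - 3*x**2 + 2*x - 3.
33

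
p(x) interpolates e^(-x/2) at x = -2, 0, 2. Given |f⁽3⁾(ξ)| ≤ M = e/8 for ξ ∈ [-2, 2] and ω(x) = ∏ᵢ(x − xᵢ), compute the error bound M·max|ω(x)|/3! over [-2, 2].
sqrt(3)*e/27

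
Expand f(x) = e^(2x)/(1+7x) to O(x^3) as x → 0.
1 - 5*x + 37*x**2 + O(x**3)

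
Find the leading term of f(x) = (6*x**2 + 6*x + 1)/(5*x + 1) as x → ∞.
6*x/5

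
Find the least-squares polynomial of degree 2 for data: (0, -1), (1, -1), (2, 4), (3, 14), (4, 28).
-38/35 + (-149/70)x + (33/14)x²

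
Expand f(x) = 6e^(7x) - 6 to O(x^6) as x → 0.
42*x + 147*x**2 + 343*x**3 + 2401*x**4/4 + 16807*x**5/20 + O(x**6)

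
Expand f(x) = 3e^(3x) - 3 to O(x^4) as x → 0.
9*x + 27*x**2/2 + 27*x**3/2 + O(x**4)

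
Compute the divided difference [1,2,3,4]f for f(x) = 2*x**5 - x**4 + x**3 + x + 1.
121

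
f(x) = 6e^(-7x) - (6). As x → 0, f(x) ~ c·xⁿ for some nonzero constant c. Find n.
1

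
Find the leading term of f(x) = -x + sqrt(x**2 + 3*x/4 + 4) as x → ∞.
3/8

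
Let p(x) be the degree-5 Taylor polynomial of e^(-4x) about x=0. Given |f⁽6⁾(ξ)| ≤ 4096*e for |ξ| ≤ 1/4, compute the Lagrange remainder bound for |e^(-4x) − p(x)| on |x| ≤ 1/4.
e/720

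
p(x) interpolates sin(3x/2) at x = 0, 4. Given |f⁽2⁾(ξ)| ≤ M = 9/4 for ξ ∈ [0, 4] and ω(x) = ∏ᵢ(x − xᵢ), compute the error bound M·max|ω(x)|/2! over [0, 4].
9/2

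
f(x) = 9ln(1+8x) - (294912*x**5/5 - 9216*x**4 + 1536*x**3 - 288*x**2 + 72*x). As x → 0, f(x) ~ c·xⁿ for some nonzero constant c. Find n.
6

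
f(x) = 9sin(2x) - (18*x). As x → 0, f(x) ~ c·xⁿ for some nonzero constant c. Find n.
3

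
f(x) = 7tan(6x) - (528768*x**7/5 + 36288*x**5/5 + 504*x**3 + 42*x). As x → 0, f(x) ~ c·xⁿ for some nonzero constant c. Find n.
9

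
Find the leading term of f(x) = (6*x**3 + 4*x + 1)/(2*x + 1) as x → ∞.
3*x**2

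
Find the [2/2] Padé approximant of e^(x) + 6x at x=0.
(-145*x**2/132 + 149*x/22 + 1)/(-x**2/132 - 5*x/22 + 1)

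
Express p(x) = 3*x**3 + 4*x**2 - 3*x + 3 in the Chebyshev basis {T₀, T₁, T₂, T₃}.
(5)T₀ + (-3/4)T₁ + (2)T₂ + (3/4)T₃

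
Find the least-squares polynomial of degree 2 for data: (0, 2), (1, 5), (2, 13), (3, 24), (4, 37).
59/35 + (163/70)x + (23/14)x²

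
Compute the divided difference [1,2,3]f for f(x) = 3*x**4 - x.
75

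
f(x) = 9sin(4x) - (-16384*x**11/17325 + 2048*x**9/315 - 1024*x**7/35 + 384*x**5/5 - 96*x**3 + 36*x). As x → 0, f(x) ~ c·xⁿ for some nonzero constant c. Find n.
13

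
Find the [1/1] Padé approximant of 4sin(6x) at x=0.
24*x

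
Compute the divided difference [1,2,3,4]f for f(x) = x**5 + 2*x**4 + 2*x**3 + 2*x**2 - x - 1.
87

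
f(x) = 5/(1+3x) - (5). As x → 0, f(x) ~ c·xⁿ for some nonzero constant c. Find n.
1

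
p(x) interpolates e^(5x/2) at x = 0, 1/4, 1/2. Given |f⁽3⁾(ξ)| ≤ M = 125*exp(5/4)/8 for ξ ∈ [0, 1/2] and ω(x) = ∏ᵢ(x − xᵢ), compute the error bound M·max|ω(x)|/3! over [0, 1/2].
125*sqrt(3)*exp(5/4)/13824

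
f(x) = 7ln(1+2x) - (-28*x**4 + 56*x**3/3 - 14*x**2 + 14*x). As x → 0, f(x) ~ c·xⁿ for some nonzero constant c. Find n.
5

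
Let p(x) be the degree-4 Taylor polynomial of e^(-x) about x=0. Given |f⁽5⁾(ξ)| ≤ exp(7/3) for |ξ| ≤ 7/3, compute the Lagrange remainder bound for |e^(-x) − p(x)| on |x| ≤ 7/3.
16807*exp(7/3)/29160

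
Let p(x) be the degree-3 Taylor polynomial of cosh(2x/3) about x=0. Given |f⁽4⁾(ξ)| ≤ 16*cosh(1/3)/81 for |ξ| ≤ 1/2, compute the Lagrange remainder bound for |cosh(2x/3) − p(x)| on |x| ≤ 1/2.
cosh(1/3)/1944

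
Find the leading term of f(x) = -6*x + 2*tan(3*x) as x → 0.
18*x**3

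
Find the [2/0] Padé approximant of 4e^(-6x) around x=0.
72*x**2 - 24*x + 4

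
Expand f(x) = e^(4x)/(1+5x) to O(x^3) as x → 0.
1 - x + 13*x**2 + O(x**3)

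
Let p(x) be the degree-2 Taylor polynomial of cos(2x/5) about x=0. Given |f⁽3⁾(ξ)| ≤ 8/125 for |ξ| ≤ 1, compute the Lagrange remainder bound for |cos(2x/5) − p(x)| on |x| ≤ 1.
4/375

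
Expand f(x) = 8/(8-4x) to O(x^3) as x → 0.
1 + x/2 + x**2/4 + O(x**3)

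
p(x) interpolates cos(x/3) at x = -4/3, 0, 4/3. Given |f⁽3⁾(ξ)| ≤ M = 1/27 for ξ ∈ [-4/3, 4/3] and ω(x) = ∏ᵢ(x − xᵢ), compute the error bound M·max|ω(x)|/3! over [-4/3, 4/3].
64*sqrt(3)/19683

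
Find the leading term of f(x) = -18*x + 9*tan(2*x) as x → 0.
24*x**3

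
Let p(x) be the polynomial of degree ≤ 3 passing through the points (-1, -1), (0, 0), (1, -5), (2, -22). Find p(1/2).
-11/8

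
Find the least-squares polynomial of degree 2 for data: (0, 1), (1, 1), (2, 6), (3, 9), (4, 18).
31/35 + (-13/35)x + (8/7)x²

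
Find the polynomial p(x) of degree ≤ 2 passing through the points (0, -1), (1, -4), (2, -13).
-3*x**2 - 1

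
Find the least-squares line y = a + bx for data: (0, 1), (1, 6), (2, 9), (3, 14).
a = 6/5, b = 21/5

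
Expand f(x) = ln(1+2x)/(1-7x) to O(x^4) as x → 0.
2*x + 12*x**2 + 260*x**3/3 + O(x**4)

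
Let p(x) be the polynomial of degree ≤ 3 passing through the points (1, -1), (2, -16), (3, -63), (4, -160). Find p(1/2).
1/8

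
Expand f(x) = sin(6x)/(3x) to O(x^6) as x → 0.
2 - 12*x**2 + 108*x**4/5 + O(x**6)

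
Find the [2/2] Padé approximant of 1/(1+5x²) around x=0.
1/(5*x**2 + 1)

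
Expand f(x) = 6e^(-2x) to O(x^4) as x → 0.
6 - 12*x + 12*x**2 - 8*x**3 + O(x**4)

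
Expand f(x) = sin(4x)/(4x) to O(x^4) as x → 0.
1 - 8*x**2/3 + O(x**4)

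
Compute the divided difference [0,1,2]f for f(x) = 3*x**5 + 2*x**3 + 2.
51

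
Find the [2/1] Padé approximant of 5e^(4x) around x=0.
(40*x**2/3 + 40*x/3 + 5)/(1 - 4*x/3)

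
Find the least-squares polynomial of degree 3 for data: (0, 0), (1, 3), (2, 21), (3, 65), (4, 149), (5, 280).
13/126 + (-997/756)x + (533/252)x² + (101/54)x³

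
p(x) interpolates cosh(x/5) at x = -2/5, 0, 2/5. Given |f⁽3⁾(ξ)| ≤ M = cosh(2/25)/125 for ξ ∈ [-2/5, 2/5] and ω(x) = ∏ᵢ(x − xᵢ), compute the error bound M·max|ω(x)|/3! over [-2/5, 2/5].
8*sqrt(3)*cosh(2/25)/421875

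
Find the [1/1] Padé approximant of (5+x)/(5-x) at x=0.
(x/5 + 1)/(1 - x/5)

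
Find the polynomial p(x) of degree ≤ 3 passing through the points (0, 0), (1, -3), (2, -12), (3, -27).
-3*x**2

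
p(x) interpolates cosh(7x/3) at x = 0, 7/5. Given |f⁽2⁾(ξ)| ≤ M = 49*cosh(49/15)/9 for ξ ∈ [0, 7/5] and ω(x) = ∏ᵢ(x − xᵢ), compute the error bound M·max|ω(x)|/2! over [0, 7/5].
2401*cosh(49/15)/1800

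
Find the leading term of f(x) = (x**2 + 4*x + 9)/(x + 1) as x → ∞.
x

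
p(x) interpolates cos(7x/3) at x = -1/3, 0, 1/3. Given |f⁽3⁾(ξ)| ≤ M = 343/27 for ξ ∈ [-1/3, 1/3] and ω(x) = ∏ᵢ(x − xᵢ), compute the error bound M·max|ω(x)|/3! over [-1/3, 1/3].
343*sqrt(3)/19683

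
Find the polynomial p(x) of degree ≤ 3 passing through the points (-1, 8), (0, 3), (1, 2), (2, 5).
2*x**2 - 3*x + 3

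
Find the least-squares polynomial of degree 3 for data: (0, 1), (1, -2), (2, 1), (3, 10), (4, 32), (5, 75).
29/42 + (-353/252)x + (-101/84)x² + (8/9)x³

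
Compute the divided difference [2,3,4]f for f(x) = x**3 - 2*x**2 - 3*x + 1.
7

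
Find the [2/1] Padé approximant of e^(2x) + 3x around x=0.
(-4*x**2/3 + 13*x/3 + 1)/(1 - 2*x/3)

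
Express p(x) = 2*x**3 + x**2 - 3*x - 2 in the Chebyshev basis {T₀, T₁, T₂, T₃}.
(-3/2)T₀ + (-3/2)T₁ + (1/2)T₂ + (1/2)T₃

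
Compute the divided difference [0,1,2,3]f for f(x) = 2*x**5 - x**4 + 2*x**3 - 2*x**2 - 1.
46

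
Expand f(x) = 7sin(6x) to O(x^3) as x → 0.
42*x + O(x**3)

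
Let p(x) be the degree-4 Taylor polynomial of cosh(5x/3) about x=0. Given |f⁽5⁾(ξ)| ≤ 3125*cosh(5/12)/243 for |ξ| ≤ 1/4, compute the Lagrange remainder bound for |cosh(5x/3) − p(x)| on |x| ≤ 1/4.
625*cosh(5/12)/5971968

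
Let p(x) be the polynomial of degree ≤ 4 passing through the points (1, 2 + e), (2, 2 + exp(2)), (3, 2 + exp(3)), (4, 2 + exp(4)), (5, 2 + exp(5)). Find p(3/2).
-35*exp(3)/64 - 5*exp(5)/128 + 35*e/128 + 2 + 35*exp(2)/32 + 7*exp(4)/32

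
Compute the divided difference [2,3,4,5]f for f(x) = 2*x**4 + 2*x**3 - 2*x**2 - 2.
30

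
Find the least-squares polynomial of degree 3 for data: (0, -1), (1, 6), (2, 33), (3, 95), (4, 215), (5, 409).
-23/21 + (575/126)x + (-17/84)x² + (113/36)x³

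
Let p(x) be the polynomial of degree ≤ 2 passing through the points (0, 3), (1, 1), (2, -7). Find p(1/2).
11/4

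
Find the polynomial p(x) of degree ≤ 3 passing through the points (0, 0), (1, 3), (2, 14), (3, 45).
2*x**3 - 2*x**2 + 3*x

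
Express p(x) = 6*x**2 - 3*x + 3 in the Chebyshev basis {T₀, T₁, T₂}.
(6)T₀ + (-3)T₁ + (3)T₂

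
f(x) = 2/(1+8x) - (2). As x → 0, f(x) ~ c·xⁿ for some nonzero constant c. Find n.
1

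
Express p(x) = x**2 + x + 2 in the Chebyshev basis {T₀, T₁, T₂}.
(5/2)T₀ + T₁ + (1/2)T₂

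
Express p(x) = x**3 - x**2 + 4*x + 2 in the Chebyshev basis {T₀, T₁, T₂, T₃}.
(3/2)T₀ + (19/4)T₁ + (-1/2)T₂ + (1/4)T₃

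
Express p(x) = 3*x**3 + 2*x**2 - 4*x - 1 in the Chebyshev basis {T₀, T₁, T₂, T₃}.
(-7/4)T₁ + T₂ + (3/4)T₃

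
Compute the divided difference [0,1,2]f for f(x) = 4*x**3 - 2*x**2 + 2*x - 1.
10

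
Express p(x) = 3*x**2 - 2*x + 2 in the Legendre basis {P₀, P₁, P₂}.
(3)P₀ + (-2)P₁ + (2)P₂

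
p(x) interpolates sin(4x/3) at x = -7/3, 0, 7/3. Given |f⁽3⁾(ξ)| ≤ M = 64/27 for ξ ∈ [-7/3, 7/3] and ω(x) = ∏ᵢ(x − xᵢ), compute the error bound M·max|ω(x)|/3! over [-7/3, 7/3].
21952*sqrt(3)/19683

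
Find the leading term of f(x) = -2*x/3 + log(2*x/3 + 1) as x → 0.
-2*x**2/9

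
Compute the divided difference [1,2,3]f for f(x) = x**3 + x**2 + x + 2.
7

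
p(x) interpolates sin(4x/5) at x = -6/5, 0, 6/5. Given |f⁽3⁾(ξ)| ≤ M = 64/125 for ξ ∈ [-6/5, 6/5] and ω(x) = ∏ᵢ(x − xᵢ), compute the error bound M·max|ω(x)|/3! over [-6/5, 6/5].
512*sqrt(3)/15625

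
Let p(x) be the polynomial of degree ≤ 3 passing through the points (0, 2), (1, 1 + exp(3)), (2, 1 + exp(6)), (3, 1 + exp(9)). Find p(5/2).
-5*exp(3)/16 + 17/16 + 15*exp(6)/16 + 5*exp(9)/16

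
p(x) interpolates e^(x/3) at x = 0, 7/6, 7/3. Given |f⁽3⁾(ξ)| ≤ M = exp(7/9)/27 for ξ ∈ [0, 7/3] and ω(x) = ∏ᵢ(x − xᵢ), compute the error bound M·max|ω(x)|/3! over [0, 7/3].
343*sqrt(3)*exp(7/9)/157464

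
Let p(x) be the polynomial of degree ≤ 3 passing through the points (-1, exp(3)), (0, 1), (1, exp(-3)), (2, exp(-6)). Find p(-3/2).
(-5 + 21*exp(3) - 35*(1 - exp(3))*exp(6))*exp(-6)/16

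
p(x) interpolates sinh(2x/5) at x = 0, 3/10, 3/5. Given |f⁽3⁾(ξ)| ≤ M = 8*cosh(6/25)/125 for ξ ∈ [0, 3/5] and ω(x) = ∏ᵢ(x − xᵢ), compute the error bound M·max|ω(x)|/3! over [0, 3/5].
sqrt(3)*cosh(6/25)/15625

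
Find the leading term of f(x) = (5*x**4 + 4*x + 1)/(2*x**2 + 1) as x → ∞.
5*x**2/2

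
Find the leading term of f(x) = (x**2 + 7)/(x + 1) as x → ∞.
x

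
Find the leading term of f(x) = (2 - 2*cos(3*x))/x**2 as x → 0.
9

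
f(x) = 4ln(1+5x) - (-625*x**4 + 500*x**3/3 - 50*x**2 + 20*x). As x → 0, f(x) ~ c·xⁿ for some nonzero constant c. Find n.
5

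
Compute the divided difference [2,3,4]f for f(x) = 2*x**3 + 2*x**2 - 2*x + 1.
20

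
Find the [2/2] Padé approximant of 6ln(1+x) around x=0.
3*x*(x + 2)/(x**2/6 + x + 1)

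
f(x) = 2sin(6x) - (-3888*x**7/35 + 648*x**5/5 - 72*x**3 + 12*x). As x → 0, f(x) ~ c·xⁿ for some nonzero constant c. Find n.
9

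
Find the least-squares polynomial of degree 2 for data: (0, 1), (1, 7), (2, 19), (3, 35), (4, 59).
39/35 + (104/35)x + (20/7)x²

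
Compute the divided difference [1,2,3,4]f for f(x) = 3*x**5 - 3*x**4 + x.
165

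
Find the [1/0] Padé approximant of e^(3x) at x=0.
3*x + 1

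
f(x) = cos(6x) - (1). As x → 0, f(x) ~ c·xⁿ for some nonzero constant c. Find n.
2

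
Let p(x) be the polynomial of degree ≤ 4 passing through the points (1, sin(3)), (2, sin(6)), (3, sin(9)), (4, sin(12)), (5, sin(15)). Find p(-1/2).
1155*sin(3)/128 + 315*sin(15)/128 - 693*sin(6)/32 - 385*sin(12)/32 + 1485*sin(9)/64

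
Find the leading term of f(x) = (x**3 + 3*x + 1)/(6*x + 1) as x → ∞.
x**2/6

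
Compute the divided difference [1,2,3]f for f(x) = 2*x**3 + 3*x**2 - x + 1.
15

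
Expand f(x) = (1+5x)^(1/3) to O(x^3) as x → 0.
1 + 5*x/3 - 25*x**2/9 + O(x**3)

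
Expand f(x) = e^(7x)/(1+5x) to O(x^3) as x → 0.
1 + 2*x + 29*x**2/2 + O(x**3)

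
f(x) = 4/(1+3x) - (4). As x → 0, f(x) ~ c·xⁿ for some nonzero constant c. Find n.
1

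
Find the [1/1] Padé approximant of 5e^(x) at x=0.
(5*x/2 + 5)/(1 - x/2)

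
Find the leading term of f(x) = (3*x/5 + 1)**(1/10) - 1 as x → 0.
3*x/50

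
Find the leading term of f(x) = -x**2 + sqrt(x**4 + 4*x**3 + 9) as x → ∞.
2*x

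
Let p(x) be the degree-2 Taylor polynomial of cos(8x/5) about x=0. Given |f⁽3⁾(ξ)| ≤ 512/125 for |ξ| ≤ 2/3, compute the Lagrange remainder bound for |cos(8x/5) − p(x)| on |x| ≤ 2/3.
2048/10125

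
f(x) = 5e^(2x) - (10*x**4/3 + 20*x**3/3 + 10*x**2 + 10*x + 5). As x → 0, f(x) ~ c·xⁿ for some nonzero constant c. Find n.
5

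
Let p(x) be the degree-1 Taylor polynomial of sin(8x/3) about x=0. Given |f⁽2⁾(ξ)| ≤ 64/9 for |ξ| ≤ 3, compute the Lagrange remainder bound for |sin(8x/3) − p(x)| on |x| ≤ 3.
32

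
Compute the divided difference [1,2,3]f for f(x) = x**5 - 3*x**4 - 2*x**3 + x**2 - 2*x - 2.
4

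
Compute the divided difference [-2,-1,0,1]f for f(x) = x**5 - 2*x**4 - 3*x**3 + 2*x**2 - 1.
6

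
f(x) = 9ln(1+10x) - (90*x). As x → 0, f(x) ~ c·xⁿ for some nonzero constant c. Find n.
2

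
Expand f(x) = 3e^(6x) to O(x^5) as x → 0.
3 + 18*x + 54*x**2 + 108*x**3 + 162*x**4 + O(x**5)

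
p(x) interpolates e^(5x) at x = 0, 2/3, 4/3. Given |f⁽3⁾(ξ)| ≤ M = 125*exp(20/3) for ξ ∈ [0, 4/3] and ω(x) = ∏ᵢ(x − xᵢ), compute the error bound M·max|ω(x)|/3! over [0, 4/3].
1000*sqrt(3)*exp(20/3)/729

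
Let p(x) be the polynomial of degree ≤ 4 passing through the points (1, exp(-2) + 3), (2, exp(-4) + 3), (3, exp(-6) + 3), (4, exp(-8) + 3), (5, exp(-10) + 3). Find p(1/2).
(-420*exp(6) - 180*exp(2) + 35 + 378*exp(4) + 315*exp(8) + 384*exp(10))*exp(-10)/128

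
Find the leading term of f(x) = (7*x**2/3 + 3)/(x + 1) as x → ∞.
7*x/3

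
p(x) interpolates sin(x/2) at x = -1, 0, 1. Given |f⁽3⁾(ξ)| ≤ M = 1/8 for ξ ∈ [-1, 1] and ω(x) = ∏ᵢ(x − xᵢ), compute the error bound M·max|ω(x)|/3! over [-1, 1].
sqrt(3)/216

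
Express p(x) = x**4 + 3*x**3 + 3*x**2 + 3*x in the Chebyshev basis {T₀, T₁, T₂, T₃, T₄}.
(15/8)T₀ + (21/4)T₁ + (2)T₂ + (3/4)T₃ + (1/8)T₄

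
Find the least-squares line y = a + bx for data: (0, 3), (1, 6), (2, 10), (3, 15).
a = 5/2, b = 4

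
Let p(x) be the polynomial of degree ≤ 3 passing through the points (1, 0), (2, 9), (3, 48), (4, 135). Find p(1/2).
9/8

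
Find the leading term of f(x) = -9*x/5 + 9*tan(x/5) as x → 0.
3*x**3/125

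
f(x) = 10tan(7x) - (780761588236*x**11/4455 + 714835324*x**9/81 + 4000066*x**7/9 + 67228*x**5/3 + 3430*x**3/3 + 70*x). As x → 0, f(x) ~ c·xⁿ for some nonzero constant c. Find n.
13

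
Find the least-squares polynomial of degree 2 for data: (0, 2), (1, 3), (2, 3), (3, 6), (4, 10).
16/7 + (-47/70)x + (9/14)x²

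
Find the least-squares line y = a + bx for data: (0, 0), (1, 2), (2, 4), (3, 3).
a = 3/5, b = 11/10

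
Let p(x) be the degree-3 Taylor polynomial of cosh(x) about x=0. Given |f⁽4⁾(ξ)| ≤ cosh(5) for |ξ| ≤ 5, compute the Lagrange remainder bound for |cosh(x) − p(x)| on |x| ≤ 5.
625*cosh(5)/24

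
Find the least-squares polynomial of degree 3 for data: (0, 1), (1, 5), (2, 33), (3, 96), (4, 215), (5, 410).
40/63 + (271/189)x + (283/252)x² + (323/108)x³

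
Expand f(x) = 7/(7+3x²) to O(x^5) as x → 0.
1 - 3*x**2/7 + 9*x**4/49 + O(x**5)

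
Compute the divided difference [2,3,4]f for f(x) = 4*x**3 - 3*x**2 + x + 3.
33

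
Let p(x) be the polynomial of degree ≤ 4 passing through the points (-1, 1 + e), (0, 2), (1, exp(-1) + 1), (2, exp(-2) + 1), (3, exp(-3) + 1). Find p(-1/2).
(-70*exp(2) - 5 + 28*e + (35*e + 268)*exp(3))*exp(-3)/128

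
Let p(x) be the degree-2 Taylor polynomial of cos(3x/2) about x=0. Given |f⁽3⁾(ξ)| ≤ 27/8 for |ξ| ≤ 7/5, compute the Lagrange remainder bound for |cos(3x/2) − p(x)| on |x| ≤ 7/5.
3087/2000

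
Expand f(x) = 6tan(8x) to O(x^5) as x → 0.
48*x + 1024*x**3 + O(x**5)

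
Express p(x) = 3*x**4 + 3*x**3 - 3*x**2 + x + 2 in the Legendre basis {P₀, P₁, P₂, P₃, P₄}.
(8/5)P₀ + (14/5)P₁ + (-2/7)P₂ + (6/5)P₃ + (24/35)P₄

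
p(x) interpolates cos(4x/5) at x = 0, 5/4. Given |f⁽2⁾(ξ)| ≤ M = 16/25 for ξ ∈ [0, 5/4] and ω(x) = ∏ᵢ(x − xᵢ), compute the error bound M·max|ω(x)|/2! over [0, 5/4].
1/8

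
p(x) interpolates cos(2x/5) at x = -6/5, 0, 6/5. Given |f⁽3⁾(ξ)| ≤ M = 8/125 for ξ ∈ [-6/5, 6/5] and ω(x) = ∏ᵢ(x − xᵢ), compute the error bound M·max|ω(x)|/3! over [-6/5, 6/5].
64*sqrt(3)/15625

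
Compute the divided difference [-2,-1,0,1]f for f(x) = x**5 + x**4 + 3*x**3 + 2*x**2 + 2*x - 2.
6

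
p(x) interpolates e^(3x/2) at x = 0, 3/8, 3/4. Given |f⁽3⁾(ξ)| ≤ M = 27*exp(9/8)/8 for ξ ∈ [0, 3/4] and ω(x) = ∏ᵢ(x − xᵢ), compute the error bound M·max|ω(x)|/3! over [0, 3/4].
27*sqrt(3)*exp(9/8)/4096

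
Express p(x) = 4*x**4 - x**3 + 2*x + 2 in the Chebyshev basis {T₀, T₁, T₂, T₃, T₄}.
(7/2)T₀ + (5/4)T₁ + (2)T₂ + (-1/4)T₃ + (1/2)T₄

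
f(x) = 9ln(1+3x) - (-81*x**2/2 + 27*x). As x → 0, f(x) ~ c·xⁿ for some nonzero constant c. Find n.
3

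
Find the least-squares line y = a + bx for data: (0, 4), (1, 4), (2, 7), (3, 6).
a = 39/10, b = 9/10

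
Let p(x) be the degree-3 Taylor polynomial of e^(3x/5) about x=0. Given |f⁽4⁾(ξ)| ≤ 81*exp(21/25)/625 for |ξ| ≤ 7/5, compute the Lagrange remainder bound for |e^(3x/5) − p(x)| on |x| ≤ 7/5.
64827*exp(21/25)/3125000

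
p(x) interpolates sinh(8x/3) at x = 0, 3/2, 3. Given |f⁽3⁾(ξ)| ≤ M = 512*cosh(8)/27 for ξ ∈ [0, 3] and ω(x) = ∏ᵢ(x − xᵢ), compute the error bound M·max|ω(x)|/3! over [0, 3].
64*sqrt(3)*cosh(8)/27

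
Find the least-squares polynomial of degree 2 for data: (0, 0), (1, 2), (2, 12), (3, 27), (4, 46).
-3/7 + (39/70)x + (39/14)x²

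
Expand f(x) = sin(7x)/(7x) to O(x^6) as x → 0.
1 - 49*x**2/6 + 2401*x**4/120 + O(x**6)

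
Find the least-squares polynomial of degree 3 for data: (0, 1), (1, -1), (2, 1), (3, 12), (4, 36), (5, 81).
115/126 + (-175/108)x + (-61/63)x² + (97/108)x³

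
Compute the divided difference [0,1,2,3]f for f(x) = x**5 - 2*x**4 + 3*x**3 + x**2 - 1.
16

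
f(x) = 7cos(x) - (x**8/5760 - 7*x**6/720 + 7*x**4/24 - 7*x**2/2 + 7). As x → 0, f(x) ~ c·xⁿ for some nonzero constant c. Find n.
10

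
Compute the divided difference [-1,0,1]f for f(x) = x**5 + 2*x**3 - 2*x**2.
-2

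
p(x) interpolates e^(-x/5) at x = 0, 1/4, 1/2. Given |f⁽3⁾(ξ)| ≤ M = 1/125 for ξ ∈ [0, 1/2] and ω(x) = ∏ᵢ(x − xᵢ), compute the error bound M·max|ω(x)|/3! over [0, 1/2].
sqrt(3)/216000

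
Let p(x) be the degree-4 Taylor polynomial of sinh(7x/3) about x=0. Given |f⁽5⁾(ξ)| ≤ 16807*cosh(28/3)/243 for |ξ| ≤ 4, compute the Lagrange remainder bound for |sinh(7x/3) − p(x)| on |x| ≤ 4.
2151296*cosh(28/3)/3645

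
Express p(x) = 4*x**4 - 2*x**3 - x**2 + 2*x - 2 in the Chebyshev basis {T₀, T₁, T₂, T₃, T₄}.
-T₀ + (1/2)T₁ + (3/2)T₂ + (-1/2)T₃ + (1/2)T₄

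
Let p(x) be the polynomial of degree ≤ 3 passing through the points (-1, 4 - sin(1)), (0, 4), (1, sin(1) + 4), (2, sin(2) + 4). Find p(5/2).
-15*sin(1)/8 + 35*sin(2)/16 + 4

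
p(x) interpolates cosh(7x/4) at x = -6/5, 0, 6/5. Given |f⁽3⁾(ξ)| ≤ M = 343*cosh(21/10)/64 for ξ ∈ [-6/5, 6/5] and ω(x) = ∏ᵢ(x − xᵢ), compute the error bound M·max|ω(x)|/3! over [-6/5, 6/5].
343*sqrt(3)*cosh(21/10)/1000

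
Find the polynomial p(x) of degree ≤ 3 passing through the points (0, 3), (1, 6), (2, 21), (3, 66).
3*x**3 - 3*x**2 + 3*x + 3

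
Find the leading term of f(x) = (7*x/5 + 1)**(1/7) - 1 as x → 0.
x/5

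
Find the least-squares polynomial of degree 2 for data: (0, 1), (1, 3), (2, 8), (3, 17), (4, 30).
39/35 + (-8/35)x + (13/7)x²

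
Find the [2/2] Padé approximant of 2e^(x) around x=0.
(x**2/6 + x + 2)/(x**2/12 - x/2 + 1)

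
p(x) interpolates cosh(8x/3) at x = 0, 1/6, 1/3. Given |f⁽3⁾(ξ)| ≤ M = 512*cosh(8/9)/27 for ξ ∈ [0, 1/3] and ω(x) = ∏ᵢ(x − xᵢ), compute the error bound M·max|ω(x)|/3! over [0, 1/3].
64*sqrt(3)*cosh(8/9)/19683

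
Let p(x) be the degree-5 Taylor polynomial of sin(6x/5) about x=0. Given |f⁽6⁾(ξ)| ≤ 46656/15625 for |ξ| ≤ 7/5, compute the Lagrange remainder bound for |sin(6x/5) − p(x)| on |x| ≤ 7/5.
38118276/1220703125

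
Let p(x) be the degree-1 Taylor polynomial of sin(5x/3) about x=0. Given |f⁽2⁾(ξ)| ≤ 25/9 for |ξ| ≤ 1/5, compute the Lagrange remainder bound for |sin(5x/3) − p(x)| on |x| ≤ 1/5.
1/18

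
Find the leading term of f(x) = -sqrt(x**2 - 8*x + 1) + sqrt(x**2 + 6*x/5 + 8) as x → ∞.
23/5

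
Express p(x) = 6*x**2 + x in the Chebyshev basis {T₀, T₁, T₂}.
(3)T₀ + T₁ + (3)T₂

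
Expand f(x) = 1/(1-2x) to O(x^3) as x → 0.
1 + 2*x + 4*x**2 + O(x**3)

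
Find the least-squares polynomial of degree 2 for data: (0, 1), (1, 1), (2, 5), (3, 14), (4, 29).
6/5 + (-31/10)x + (5/2)x²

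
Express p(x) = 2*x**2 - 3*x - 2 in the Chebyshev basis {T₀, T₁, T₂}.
-T₀ + (-3)T₁ + T₂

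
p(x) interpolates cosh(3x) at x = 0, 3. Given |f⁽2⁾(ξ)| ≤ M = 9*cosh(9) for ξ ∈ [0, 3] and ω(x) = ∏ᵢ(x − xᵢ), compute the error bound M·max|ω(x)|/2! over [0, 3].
81*cosh(9)/8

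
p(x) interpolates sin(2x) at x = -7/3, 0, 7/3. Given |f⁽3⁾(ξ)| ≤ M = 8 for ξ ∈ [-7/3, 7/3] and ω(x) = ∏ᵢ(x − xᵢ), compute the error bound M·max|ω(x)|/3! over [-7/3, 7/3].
2744*sqrt(3)/729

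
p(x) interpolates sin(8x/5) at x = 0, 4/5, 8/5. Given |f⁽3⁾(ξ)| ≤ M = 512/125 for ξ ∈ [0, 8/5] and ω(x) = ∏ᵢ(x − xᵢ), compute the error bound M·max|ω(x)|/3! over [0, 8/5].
32768*sqrt(3)/421875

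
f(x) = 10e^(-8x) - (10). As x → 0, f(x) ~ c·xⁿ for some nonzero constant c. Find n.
1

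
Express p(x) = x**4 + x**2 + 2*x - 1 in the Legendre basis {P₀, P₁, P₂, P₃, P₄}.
(-7/15)P₀ + (2)P₁ + (26/21)P₂ + (8/35)P₄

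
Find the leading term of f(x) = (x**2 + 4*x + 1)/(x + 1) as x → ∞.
x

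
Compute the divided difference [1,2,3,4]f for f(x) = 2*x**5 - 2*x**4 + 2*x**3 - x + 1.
112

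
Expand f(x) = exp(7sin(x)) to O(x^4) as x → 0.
1 + 7*x + 49*x**2/2 + 56*x**3 + O(x**4)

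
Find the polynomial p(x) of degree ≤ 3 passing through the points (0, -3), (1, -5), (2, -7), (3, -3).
x**3 - 3*x**2 - 3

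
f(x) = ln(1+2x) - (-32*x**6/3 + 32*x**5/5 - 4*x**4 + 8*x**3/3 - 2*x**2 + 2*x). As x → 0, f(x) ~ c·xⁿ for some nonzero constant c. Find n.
7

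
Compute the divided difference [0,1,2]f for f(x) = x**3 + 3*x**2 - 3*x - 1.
6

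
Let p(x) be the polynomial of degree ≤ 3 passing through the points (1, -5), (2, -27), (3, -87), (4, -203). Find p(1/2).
-21/8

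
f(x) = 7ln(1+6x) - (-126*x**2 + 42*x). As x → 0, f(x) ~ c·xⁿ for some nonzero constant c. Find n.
3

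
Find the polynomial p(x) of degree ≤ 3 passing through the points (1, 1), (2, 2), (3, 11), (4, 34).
x**3 - 2*x**2 + 2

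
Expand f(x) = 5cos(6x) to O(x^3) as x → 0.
5 - 90*x**2 + O(x**3)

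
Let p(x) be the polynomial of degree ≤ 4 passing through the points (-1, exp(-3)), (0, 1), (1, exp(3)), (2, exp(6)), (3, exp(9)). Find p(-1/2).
((-5*exp(9) - 70*exp(3) + 140 + 28*exp(6))*exp(3) + 35)*exp(-3)/128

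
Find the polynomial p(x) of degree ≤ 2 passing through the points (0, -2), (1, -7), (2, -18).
-3*x**2 - 2*x - 2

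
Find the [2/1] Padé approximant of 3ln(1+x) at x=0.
x*(x + 6)/(2*(2*x/3 + 1))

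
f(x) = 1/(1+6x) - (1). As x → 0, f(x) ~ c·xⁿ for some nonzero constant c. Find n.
1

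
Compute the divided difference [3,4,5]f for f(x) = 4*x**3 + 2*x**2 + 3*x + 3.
50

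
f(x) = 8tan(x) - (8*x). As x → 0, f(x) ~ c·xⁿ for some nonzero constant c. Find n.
3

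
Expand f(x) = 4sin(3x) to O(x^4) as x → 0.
12*x - 18*x**3 + O(x**4)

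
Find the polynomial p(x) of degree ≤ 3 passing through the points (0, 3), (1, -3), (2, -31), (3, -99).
-3*x**3 - 2*x**2 - x + 3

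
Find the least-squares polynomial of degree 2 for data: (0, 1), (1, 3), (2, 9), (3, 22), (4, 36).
29/35 + (3/70)x + (31/14)x²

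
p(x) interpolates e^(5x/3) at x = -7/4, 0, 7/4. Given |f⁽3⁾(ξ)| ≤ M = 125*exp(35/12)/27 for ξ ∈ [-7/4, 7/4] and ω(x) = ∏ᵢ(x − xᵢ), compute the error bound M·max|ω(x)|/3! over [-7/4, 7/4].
42875*sqrt(3)*exp(35/12)/46656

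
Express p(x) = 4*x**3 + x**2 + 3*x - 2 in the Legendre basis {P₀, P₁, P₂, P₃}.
(-5/3)P₀ + (27/5)P₁ + (2/3)P₂ + (8/5)P₃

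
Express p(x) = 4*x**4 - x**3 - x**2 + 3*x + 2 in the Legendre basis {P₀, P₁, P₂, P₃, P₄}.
(37/15)P₀ + (12/5)P₁ + (34/21)P₂ + (-2/5)P₃ + (32/35)P₄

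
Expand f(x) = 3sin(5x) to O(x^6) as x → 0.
15*x - 125*x**3/2 + 625*x**5/8 + O(x**6)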